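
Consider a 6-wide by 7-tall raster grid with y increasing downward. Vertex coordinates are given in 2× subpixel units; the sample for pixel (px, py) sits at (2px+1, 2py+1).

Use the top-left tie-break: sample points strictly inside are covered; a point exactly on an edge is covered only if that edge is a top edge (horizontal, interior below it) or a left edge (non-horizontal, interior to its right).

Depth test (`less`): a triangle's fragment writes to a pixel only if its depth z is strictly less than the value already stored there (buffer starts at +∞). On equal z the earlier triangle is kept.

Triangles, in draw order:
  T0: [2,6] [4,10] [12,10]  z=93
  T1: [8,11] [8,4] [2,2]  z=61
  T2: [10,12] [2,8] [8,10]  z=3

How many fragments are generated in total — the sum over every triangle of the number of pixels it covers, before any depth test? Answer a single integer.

T0:
  2·area = 32  (B↔C swapped to make it positive)
  edge (2, 6)→(12, 10): d=(10,4) right/bottom  bias=-1
  edge (12, 10)→(4, 10): d=(-8,0) right/bottom  bias=-1
  edge (4, 10)→(2, 6): d=(-2,-4) top-left  bias=+0
    (1,3)@(3, 7): e=[6,24,2] → #
    (2,3)@(5, 7): e=[-2,24,10] → ·
    (1,4)@(3, 9): e=[26,8,-2] → ·
    (2,4)@(5, 9): e=[18,8,6] → #
    (3,4)@(7, 9): e=[10,8,14] → #
    (4,4)@(9, 9): e=[2,8,22] → #
    (5,4)@(11, 9): e=[-6,8,30] → ·
    (2,5)@(5, 11): e=[38,-8,2] → ·
    (3,5)@(7, 11): e=[30,-8,10] → ·
    (4,5)@(9, 11): e=[22,-8,18] → ·
  covered (4 px):
    · · · · · ·
    · · · · · ·
    · · · · · ·
    · # · · · ·
    · · # # # ·
    · · · · · ·
    · · · · · ·
T1:
  2·area = 42  (B↔C swapped to make it positive)
  edge (8, 11)→(2, 2): d=(-6,-9) top-left  bias=+0
  edge (2, 2)→(8, 4): d=(6,2) right/bottom  bias=-1
  edge (8, 4)→(8, 11): d=(0,7) right/bottom  bias=-1
    (1,1)@(3, 3): e=[3,4,35] → #
    (2,1)@(5, 3): e=[21,0,21] → ·  [on edge]
    (1,2)@(3, 5): e=[-9,16,35] → ·
    (2,2)@(5, 5): e=[9,12,21] → #
    (3,2)@(7, 5): e=[27,8,7] → #
    (4,2)@(9, 5): e=[45,4,-7] → ·
    (5,2)@(11, 5): e=[63,0,-21] → ·  [on edge]
    (2,3)@(5, 7): e=[-3,24,21] → ·
    (3,3)@(7, 7): e=[15,20,7] → #
    (4,3)@(9, 7): e=[33,16,-7] → ·
    (3,4)@(7, 9): e=[3,32,7] → #
    (4,4)@(9, 9): e=[21,28,-7] → ·
  covered (5 px):
    · · · · · ·
    · # · · · ·
    · · # # · ·
    · · · # · ·
    · · · # · ·
    · · · · · ·
    · · · · · ·
T2:
  2·area = 8
  edge (10, 12)→(2, 8): d=(-8,-4) top-left  bias=+0
  edge (2, 8)→(8, 10): d=(6,2) right/bottom  bias=-1
  edge (8, 10)→(10, 12): d=(2,2) right/bottom  bias=-1
    (0,1)@(1, 3): e=[36,-28,0] → ·  [on edge]
    (1,2)@(3, 5): e=[28,-20,0] → ·  [on edge]
    (2,3)@(5, 7): e=[20,-12,0] → ·  [on edge]
    (2,4)@(5, 9): e=[4,0,4] → ·  [on edge]
    (3,4)@(7, 9): e=[12,-4,0] → ·  [on edge]
    (4,5)@(9, 11): e=[4,4,0] → ·  [on edge]
    (5,5)@(11, 11): e=[12,0,-4] → ·  [on edge]
    (5,6)@(11, 13): e=[-4,12,0] → ·  [on edge]
  covered (0 px):
    · · · · · ·
    · · · · · ·
    · · · · · ·
    · · · · · ·
    · · · · · ·
    · · · · · ·
    · · · · · ·

Final: 9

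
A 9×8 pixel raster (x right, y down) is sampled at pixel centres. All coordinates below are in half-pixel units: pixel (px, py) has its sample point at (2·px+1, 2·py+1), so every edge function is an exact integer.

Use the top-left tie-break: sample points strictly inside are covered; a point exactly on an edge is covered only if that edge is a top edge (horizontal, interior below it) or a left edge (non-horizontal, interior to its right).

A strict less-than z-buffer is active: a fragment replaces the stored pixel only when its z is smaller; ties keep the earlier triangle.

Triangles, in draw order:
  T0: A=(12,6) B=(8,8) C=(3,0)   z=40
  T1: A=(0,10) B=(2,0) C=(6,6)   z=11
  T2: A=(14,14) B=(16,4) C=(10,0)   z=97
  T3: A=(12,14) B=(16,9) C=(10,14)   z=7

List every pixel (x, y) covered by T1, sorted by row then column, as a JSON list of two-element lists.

T0:
  2·area = 42
  edge (12, 6)→(8, 8): d=(-4,2) right/bottom  bias=-1
  edge (8, 8)→(3, 0): d=(-5,-8) top-left  bias=+0
  edge (3, 0)→(12, 6): d=(9,6) right/bottom  bias=-1
    (2,1)@(5, 3): e=[26,1,15] → X
    (3,1)@(7, 3): e=[22,17,3] → X
    (4,1)@(9, 3): e=[18,33,-9] → .
    (2,2)@(5, 5): e=[18,-9,33] → .
    (3,2)@(7, 5): e=[14,7,21] → X
    (4,2)@(9, 5): e=[10,23,9] → X
    (5,2)@(11, 5): e=[6,39,-3] → .
    (3,3)@(7, 7): e=[6,-3,39] → .
    (4,3)@(9, 7): e=[2,13,27] → X
    (5,3)@(11, 7): e=[-2,29,15] → .
    (4,4)@(9, 9): e=[-6,3,45] → .
  covered (5 px):
    . . . . . . . . .
    . . X X . . . . .
    . . . X X . . . .
    . . . . X . . . .
    . . . . . . . . .
    . . . . . . . . .
    . . . . . . . . .
    . . . . . . . . .
T1:
  2·area = 52
  edge (0, 10)→(2, 0): d=(2,-10) top-left  bias=+0
  edge (2, 0)→(6, 6): d=(4,6) right/bottom  bias=-1
  edge (6, 6)→(0, 10): d=(-6,4) right/bottom  bias=-1
    (1,1)@(3, 3): e=[16,6,30] → X
    (2,1)@(5, 3): e=[36,-6,22] → .
    (0,2)@(1, 5): e=[0,26,26] → X  [on edge]
    (2,2)@(5, 5): e=[40,2,10] → X
    (3,2)@(7, 5): e=[60,-10,2] → .
    (0,3)@(1, 7): e=[4,34,14] → X
    (2,3)@(5, 7): e=[44,10,-2] → .
    (0,4)@(1, 9): e=[8,42,2] → X
    (1,4)@(3, 9): e=[28,30,-6] → .
    (0,5)@(1, 11): e=[12,50,-10] → .
  covered (7 px):
    . . . . . . . . .
    . X . . . . . . .
    X X X . . . . . .
    X X . . . . . . .
    X . . . . . . . .
    . . . . . . . . .
    . . . . . . . . .
    . . . . . . . . .
T2:
  2·area = 68  (B↔C swapped to make it positive)
  edge (14, 14)→(10, 0): d=(-4,-14) top-left  bias=+0
  edge (10, 0)→(16, 4): d=(6,4) right/bottom  bias=-1
  edge (16, 4)→(14, 14): d=(-2,10) right/bottom  bias=-1
    (5,0)@(11, 1): e=[10,2,56] → X
    (6,0)@(13, 1): e=[38,-6,36] → .
    (5,1)@(11, 3): e=[2,14,52] → X
    (6,1)@(13, 3): e=[30,6,32] → X
    (7,1)@(15, 3): e=[58,-2,12] → .
    (5,2)@(11, 5): e=[-6,26,48] → .
    (6,2)@(13, 5): e=[22,18,28] → X
    (7,2)@(15, 5): e=[50,10,8] → X
    (8,2)@(17, 5): e=[78,2,-12] → .
    (6,3)@(13, 7): e=[14,30,24] → X
    (8,3)@(17, 7): e=[70,14,-16] → .
    (6,4)@(13, 9): e=[6,42,20] → X
    (7,4)@(15, 9): e=[34,34,0] → .  [on edge]
  covered (8 px):
    . . . . . X . . .
    . . . . . X X . .
    . . . . . . X X .
    . . . . . . X X .
    . . . . . . X . .
    . . . . . . . . .
    . . . . . . . . .
    . . . . . . . . .
T3:
  2·area = 10  (B↔C swapped to make it positive)
  edge (12, 14)→(10, 14): d=(-2,0) right/bottom  bias=-1
  edge (10, 14)→(16, 9): d=(6,-5) top-left  bias=+0
  edge (16, 9)→(12, 14): d=(-4,5) right/bottom  bias=-1
  covered (0 px):
    . . . . . . . . .
    . . . . . . . . .
    . . . . . . . . .
    . . . . . . . . .
    . . . . . . . . .
    . . . . . . . . .
    . . . . . . . . .
    . . . . . . . . .

Answer: [[1,1],[0,2],[1,2],[2,2],[0,3],[1,3],[0,4]]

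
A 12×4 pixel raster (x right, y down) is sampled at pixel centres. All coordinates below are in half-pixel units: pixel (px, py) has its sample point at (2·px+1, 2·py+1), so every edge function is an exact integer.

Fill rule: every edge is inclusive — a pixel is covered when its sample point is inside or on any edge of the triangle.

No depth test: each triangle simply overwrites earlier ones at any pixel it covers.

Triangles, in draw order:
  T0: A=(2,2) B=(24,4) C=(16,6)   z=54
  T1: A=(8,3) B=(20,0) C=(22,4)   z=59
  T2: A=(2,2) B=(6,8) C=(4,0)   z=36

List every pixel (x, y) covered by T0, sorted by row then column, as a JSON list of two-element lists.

T0:
  2·area = 60
  edge (2, 2)→(24, 4): d=(22,2) inclusive
  edge (24, 4)→(16, 6): d=(-8,2) inclusive
  edge (16, 6)→(2, 2): d=(-14,-4) inclusive
    (3,1)@(7, 3): e=[12,42,6] → X
    (4,1)@(9, 3): e=[8,38,14] → X
    (5,1)@(11, 3): e=[4,34,22] → X
    (6,1)@(13, 3): e=[0,30,30] → X  [on edge]
    (7,1)@(15, 3): e=[-4,26,38] → .
    (3,2)@(7, 5): e=[56,26,-22] → .
    (4,2)@(9, 5): e=[52,22,-14] → .
    (5,2)@(11, 5): e=[48,18,-6] → .
    (6,2)@(13, 5): e=[44,14,2] → X
    (7,2)@(15, 5): e=[40,10,10] → X
    (8,2)@(17, 5): e=[36,6,18] → X
    (9,2)@(19, 5): e=[32,2,26] → X
  covered (8 px):
    . . . . . . . . . . . .
    . . . X X X X . . . . .
    . . . . . . X X X X . .
    . . . . . . . . . . . .
T1:
  2·area = 54
  edge (8, 3)→(20, 0): d=(12,-3) inclusive
  edge (20, 0)→(22, 4): d=(2,4) inclusive
  edge (22, 4)→(8, 3): d=(-14,-1) inclusive
    (8,0)@(17, 1): e=[3,14,37] → X
    (9,0)@(19, 1): e=[9,6,39] → X
    (10,0)@(21, 1): e=[15,-2,41] → .
    (4,1)@(9, 3): e=[3,50,1] → X
    (5,1)@(11, 3): e=[9,42,3] → X
    (6,1)@(13, 3): e=[15,34,5] → X
    (7,1)@(15, 3): e=[21,26,7] → X
    (10,1)@(21, 3): e=[39,2,13] → X
    (11,1)@(23, 3): e=[45,-6,15] → .
    (4,2)@(9, 5): e=[27,54,-27] → .
    (5,2)@(11, 5): e=[33,46,-25] → .
    (6,2)@(13, 5): e=[39,38,-23] → .
  covered (9 px):
    . . . . . . . . X X . .
    . . . . X X X X X X X .
    . . . . . . . . . . . .
    . . . . . . . . . . . .
T2:
  2·area = 20  (B↔C swapped to make it positive)
  edge (2, 2)→(4, 0): d=(2,-2) inclusive
  edge (4, 0)→(6, 8): d=(2,8) inclusive
  edge (6, 8)→(2, 2): d=(-4,-6) inclusive
    (1,0)@(3, 1): e=[0,10,10] → X  [on edge]
    (2,0)@(5, 1): e=[4,-6,22] → .
    (0,1)@(1, 3): e=[0,30,-10] → .  [on edge]
    (1,1)@(3, 3): e=[4,14,2] → X
    (2,1)@(5, 3): e=[8,-2,14] → .
    (1,2)@(3, 5): e=[8,18,-6] → .
    (2,2)@(5, 5): e=[12,2,6] → X
    (3,2)@(7, 5): e=[16,-14,18] → .
    (2,3)@(5, 7): e=[16,6,-2] → .
  covered (3 px):
    . X . . . . . . . . . .
    . X . . . . . . . . . .
    . . X . . . . . . . . .
    . . . . . . . . . . . .

Answer: [[3,1],[4,1],[5,1],[6,1],[6,2],[7,2],[8,2],[9,2]]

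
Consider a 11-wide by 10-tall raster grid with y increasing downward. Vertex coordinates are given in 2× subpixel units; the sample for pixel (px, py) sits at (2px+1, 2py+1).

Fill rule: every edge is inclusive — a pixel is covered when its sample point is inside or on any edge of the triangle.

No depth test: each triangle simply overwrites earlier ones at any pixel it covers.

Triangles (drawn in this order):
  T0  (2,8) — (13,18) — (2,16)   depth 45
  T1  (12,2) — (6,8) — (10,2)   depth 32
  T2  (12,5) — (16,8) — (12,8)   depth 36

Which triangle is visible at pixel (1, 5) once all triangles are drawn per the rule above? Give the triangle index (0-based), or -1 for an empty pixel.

T0:
  2·area = 88
  edge (2, 8)→(13, 18): d=(11,10) inclusive
  edge (13, 18)→(2, 16): d=(-11,-2) inclusive
  edge (2, 16)→(2, 8): d=(0,-8) inclusive
    (1,4)@(3, 9): e=[1,79,8] → █
    (2,4)@(5, 9): e=[-19,83,24] → ·
    (1,5)@(3, 11): e=[23,57,8] → █
    (2,5)@(5, 11): e=[3,61,24] → █
    (3,5)@(7, 11): e=[-17,65,40] → ·
    (1,6)@(3, 13): e=[45,35,8] → █
    (3,6)@(7, 13): e=[5,43,40] → █
    (4,6)@(9, 13): e=[-15,47,56] → ·
    (1,7)@(3, 15): e=[67,13,8] → █
    (4,7)@(9, 15): e=[7,25,56] → █
    (5,7)@(11, 15): e=[-13,29,72] → ·
    (1,8)@(3, 17): e=[89,-9,8] → ·
  covered (12 px):
    · · · · · · · · · · ·
    · · · · · · · · · · ·
    · · · · · · · · · · ·
    · · · · · · · · · · ·
    · █ · · · · · · · · ·
    · █ █ · · · · · · · ·
    · █ █ █ · · · · · · ·
    · █ █ █ █ · · · · · ·
    · · · · █ █ · · · · ·
    · · · · · · · · · · ·
T1:
  2·area = 12
  edge (12, 2)→(6, 8): d=(-6,6) inclusive
  edge (6, 8)→(10, 2): d=(4,-6) inclusive
  edge (10, 2)→(12, 2): d=(2,0) inclusive
    (6,0)@(13, 1): e=[0,14,-2] → ·  [on edge]
    (5,1)@(11, 3): e=[0,10,2] → █  [on edge]
    (6,1)@(13, 3): e=[-12,22,2] → ·
    (4,2)@(9, 5): e=[0,6,6] → █  [on edge]
    (5,2)@(11, 5): e=[-12,18,6] → ·
    (3,3)@(7, 7): e=[0,2,10] → █  [on edge]
    (4,3)@(9, 7): e=[-12,14,10] → ·
    (2,4)@(5, 9): e=[0,-2,14] → ·  [on edge]
    (3,4)@(7, 9): e=[-12,10,14] → ·
    (1,5)@(3, 11): e=[0,-6,18] → ·  [on edge]
    (0,6)@(1, 13): e=[0,-10,22] → ·  [on edge]
  covered (3 px):
    · · · · · · · · · · ·
    · · · · · █ · · · · ·
    · · · · █ · · · · · ·
    · · · █ · · · · · · ·
    · · · · · · · · · · ·
    · · · · · · · · · · ·
    · · · · · · · · · · ·
    · · · · · · · · · · ·
    · · · · · · · · · · ·
    · · · · · · · · · · ·
T2:
  2·area = 12
  edge (12, 5)→(16, 8): d=(4,3) inclusive
  edge (16, 8)→(12, 8): d=(-4,0) inclusive
  edge (12, 8)→(12, 5): d=(0,-3) inclusive
    (6,3)@(13, 7): e=[5,4,3] → █
    (7,3)@(15, 7): e=[-1,4,9] → ·
    (6,4)@(13, 9): e=[13,-4,3] → ·
  covered (1 px):
    · · · · · · · · · · ·
    · · · · · · · · · · ·
    · · · · · · · · · · ·
    · · · · · · █ · · · ·
    · · · · · · · · · · ·
    · · · · · · · · · · ·
    · · · · · · · · · · ·
    · · · · · · · · · · ·
    · · · · · · · · · · ·
    · · · · · · · · · · ·

Z-buffer (winner per pixel, '.' = empty):
  . . . . . . . . . . .
  . . . . . 1 . . . . .
  . . . . 1 . . . . . .
  . . . 1 . . 2 . . . .
  . 0 . . . . . . . . .
  . 0 0 . . . . . . . .
  . 0 0 0 . . . . . . .
  . 0 0 0 0 . . . . . .
  . . . . 0 0 . . . . .
  . . . . . . . . . . .

Final: 0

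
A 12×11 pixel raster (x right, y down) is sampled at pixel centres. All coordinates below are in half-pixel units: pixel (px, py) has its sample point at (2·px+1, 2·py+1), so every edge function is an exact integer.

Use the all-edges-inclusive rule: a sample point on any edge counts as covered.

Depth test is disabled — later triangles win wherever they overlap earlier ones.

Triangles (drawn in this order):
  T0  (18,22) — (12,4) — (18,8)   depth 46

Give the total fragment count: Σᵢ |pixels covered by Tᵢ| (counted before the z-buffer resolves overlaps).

T0:
  2·area = 84
  edge (18, 22)→(12, 4): d=(-6,-18) inclusive
  edge (12, 4)→(18, 8): d=(6,4) inclusive
  edge (18, 8)→(18, 22): d=(0,14) inclusive
    (5,0)@(11, 1): e=[0,-14,98] → .  [on edge]
    (6,2)@(13, 5): e=[12,2,70] → X
    (7,2)@(15, 5): e=[48,-6,42] → .
    (6,3)@(13, 7): e=[0,14,70] → X  [on edge]
    (7,3)@(15, 7): e=[36,6,42] → X
    (8,3)@(17, 7): e=[72,-2,14] → .
    (6,4)@(13, 9): e=[-12,26,70] → .
    (7,4)@(15, 9): e=[24,18,42] → X
    (8,4)@(17, 9): e=[60,10,14] → X
    (9,4)@(19, 9): e=[96,2,-14] → .
    (7,5)@(15, 11): e=[12,30,42] → X
    (9,5)@(19, 11): e=[84,14,-14] → .
    (7,6)@(15, 13): e=[0,42,42] → X  [on edge]
    (8,9)@(17, 19): e=[0,70,14] → X  [on edge]
  covered (12 px):
    . . . . . . . . . . . .
    . . . . . . . . . . . .
    . . . . . . X . . . . .
    . . . . . . X X . . . .
    . . . . . . . X X . . .
    . . . . . . . X X . . .
    . . . . . . . X X . . .
    . . . . . . . . X . . .
    . . . . . . . . X . . .
    . . . . . . . . X . . .
    . . . . . . . . . . . .

Result: 12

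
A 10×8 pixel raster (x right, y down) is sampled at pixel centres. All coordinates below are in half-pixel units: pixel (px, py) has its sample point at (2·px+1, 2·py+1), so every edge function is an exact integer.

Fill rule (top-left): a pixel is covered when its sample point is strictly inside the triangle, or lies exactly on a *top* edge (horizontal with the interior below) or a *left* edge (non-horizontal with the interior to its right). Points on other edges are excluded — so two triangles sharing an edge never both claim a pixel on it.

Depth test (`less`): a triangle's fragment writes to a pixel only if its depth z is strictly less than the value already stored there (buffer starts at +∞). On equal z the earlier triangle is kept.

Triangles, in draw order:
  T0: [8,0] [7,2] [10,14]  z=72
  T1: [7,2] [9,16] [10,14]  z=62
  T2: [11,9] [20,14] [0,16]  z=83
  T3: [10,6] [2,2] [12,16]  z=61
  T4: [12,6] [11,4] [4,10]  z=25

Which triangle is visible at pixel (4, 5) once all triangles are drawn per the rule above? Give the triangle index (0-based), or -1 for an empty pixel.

T0:
  2·area = 18  (B↔C swapped to make it positive)
  edge (8, 0)→(10, 14): d=(2,14) right/bottom  bias=-1
  edge (10, 14)→(7, 2): d=(-3,-12) top-left  bias=+0
  edge (7, 2)→(8, 0): d=(1,-2) top-left  bias=+0
    (4,3)@(9, 7): e=[0,9,9] → ·  [on edge]
    (4,4)@(9, 9): e=[4,3,11] → #
    (5,4)@(11, 9): e=[-24,27,15] → ·
    (4,5)@(9, 11): e=[8,-3,13] → ·
  covered (1 px):
    · · · · · · · · · ·
    · · · · · · · · · ·
    · · · · · · · · · ·
    · · · · · · · · · ·
    · · · · # · · · · ·
    · · · · · · · · · ·
    · · · · · · · · · ·
    · · · · · · · · · ·
T1:
  2·area = 18  (B↔C swapped to make it positive)
  edge (7, 2)→(10, 14): d=(3,12) right/bottom  bias=-1
  edge (10, 14)→(9, 16): d=(-1,2) right/bottom  bias=-1
  edge (9, 16)→(7, 2): d=(-2,-14) top-left  bias=+0
    (4,5)@(9, 11): e=[3,5,10] → #
    (5,5)@(11, 11): e=[-21,1,38] → ·
    (4,6)@(9, 13): e=[9,3,6] → #
    (5,6)@(11, 13): e=[-15,-1,34] → ·
    (4,7)@(9, 15): e=[15,1,2] → #
    (5,7)@(11, 15): e=[-9,-3,30] → ·
  covered (3 px):
    · · · · · · · · · ·
    · · · · · · · · · ·
    · · · · · · · · · ·
    · · · · · · · · · ·
    · · · · · · · · · ·
    · · · · # · · · · ·
    · · · · # · · · · ·
    · · · · # · · · · ·
T2:
  2·area = 118
  edge (11, 9)→(20, 14): d=(9,5) right/bottom  bias=-1
  edge (20, 14)→(0, 16): d=(-20,2) right/bottom  bias=-1
  edge (0, 16)→(11, 9): d=(11,-7) top-left  bias=+0
    (5,4)@(11, 9): e=[0,118,0] → ·  [on edge]
    (4,5)@(9, 11): e=[28,82,8] → #
    (5,5)@(11, 11): e=[18,78,22] → #
    (6,5)@(13, 11): e=[8,74,36] → #
    (7,5)@(15, 11): e=[-2,70,50] → ·
    (2,6)@(5, 13): e=[66,50,2] → #
    (3,6)@(7, 13): e=[56,46,16] → #
    (7,6)@(15, 13): e=[16,30,72] → #
    (8,6)@(17, 13): e=[6,26,86] → #
    (9,6)@(19, 13): e=[-4,22,100] → ·
    (1,7)@(3, 15): e=[94,14,10] → #
    (5,7)@(11, 15): e=[54,-2,66] → ·
  covered (14 px):
    · · · · · · · · · ·
    · · · · · · · · · ·
    · · · · · · · · · ·
    · · · · · · · · · ·
    · · · · · · · · · ·
    · · · · # # # · · ·
    · · # # # # # # # ·
    · # # # # · · · · ·
T3:
  2·area = 72  (B↔C swapped to make it positive)
  edge (10, 6)→(12, 16): d=(2,10) right/bottom  bias=-1
  edge (12, 16)→(2, 2): d=(-10,-14) top-left  bias=+0
  edge (2, 2)→(10, 6): d=(8,4) right/bottom  bias=-1
    (4,0)@(9, 1): e=[0,108,-36] → ·  [on edge]
    (1,1)@(3, 3): e=[64,4,4] → #
    (2,1)@(5, 3): e=[44,32,-4] → ·
    (1,2)@(3, 5): e=[68,-16,20] → ·
    (2,2)@(5, 5): e=[48,12,12] → #
    (3,2)@(7, 5): e=[28,40,4] → #
    (4,2)@(9, 5): e=[8,68,-4] → ·
    (2,3)@(5, 7): e=[52,-8,28] → ·
    (3,3)@(7, 7): e=[32,20,20] → #
    (4,3)@(9, 7): e=[12,48,12] → #
    (5,3)@(11, 7): e=[-8,76,4] → ·
    (3,4)@(7, 9): e=[36,0,36] → #  [on edge]
    (5,5)@(11, 11): e=[0,36,36] → ·  [on edge]
  covered (9 px):
    · · · · · · · · · ·
    · # · · · · · · · ·
    · · # # · · · · · ·
    · · · # # · · · · ·
    · · · # # · · · · ·
    · · · · # · · · · ·
    · · · · · # · · · ·
    · · · · · · · · · ·
T4:
  2·area = 20  (B↔C swapped to make it positive)
  edge (12, 6)→(4, 10): d=(-8,4) right/bottom  bias=-1
  edge (4, 10)→(11, 4): d=(7,-6) top-left  bias=+0
  edge (11, 4)→(12, 6): d=(1,2) right/bottom  bias=-1
    (5,2)@(11, 5): e=[12,7,1] → #
    (6,2)@(13, 5): e=[4,19,-3] → ·
    (4,3)@(9, 7): e=[4,9,7] → #
    (5,3)@(11, 7): e=[-4,21,3] → ·
    (4,4)@(9, 9): e=[-12,23,9] → ·
  covered (2 px):
    · · · · · · · · · ·
    · · · · · · · · · ·
    · · · · · # · · · ·
    · · · · # · · · · ·
    · · · · · · · · · ·
    · · · · · · · · · ·
    · · · · · · · · · ·
    · · · · · · · · · ·

Z-buffer (winner per pixel, '.' = empty):
  . . . . . . . . . .
  . 3 . . . . . . . .
  . . 3 3 . 4 . . . .
  . . . 3 4 . . . . .
  . . . 3 3 . . . . .
  . . . . 3 2 2 . . .
  . . 2 2 1 3 2 2 2 .
  . 2 2 2 1 . . . . .

Final: 3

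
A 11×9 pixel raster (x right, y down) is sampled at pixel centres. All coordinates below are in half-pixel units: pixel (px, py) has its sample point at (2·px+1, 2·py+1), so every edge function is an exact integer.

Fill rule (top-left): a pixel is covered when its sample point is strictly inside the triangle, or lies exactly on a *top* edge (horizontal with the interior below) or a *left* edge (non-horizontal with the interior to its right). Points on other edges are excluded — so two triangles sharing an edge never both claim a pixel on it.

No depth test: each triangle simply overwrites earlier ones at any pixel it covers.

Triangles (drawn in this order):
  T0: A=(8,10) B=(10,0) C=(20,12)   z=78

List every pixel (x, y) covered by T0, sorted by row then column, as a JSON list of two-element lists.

T0:
  2·area = 124
  edge (8, 10)→(10, 0): d=(2,-10) top-left  bias=+0
  edge (10, 0)→(20, 12): d=(10,12) right/bottom  bias=-1
  edge (20, 12)→(8, 10): d=(-12,-2) top-left  bias=+0
    (5,1)@(11, 3): e=[16,18,90] → X
    (6,1)@(13, 3): e=[36,-6,94] → .
    (4,2)@(9, 5): e=[0,62,62] → X  [on edge]
    (6,2)@(13, 5): e=[40,14,70] → X
    (7,2)@(15, 5): e=[60,-10,74] → .
    (4,3)@(9, 7): e=[4,82,38] → X
    (7,3)@(15, 7): e=[64,10,50] → X
    (8,3)@(17, 7): e=[84,-14,54] → .
    (4,4)@(9, 9): e=[8,102,14] → X
    (8,4)@(17, 9): e=[88,6,30] → X
    (9,4)@(19, 9): e=[108,-18,34] → .
    (4,5)@(9, 11): e=[12,122,-10] → .
    (3,7)@(7, 15): e=[0,186,-62] → .  [on edge]
  covered (16 px):
    . . . . . . . . . . .
    . . . . . X . . . . .
    . . . . X X X . . . .
    . . . . X X X X . . .
    . . . . X X X X X . .
    . . . . . . . X X X .
    . . . . . . . . . . .
    . . . . . . . . . . .
    . . . . . . . . . . .

Result: [[5,1],[4,2],[5,2],[6,2],[4,3],[5,3],[6,3],[7,3],[4,4],[5,4],[6,4],[7,4],[8,4],[7,5],[8,5],[9,5]]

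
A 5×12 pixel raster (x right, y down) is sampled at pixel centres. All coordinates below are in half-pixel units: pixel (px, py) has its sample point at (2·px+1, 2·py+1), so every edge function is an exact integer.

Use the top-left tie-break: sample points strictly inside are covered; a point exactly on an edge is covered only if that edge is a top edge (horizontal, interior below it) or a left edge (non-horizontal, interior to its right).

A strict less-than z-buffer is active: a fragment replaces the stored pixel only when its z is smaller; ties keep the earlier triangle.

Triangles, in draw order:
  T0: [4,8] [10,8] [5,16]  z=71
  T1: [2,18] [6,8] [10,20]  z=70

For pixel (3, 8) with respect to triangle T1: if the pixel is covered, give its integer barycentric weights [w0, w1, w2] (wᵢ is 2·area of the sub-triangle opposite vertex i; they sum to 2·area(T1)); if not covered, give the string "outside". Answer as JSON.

T0:
  2·area = 48
  edge (4, 8)→(10, 8): d=(6,0) top-left  bias=+0
  edge (10, 8)→(5, 16): d=(-5,8) right/bottom  bias=-1
  edge (5, 16)→(4, 8): d=(-1,-8) top-left  bias=+0
    (2,4)@(5, 9): e=[6,35,7] → X
    (3,4)@(7, 9): e=[6,19,23] → X
    (4,4)@(9, 9): e=[6,3,39] → X
    (2,5)@(5, 11): e=[18,25,5] → X
    (4,5)@(9, 11): e=[18,-7,37] → .
    (2,6)@(5, 13): e=[30,15,3] → X
    (3,6)@(7, 13): e=[30,-1,19] → .
    (2,7)@(5, 15): e=[42,5,1] → X
    (3,7)@(7, 15): e=[42,-11,17] → .
    (2,8)@(5, 17): e=[54,-5,-1] → .
  covered (7 px):
    . . . . .
    . . . . .
    . . . . .
    . . . . .
    . . X X X
    . . X X .
    . . X . .
    . . X . .
    . . . . .
    . . . . .
    . . . . .
    . . . . .
T1:
  2·area = 88
  edge (2, 18)→(6, 8): d=(4,-10) top-left  bias=+0
  edge (6, 8)→(10, 20): d=(4,12) right/bottom  bias=-1
  edge (10, 20)→(2, 18): d=(-8,-2) top-left  bias=+0
    (2,2)@(5, 5): e=[-22,0,110] → .  [on edge]
    (2,5)@(5, 11): e=[2,24,62] → X
    (3,5)@(7, 11): e=[22,0,66] → .  [on edge]
    (2,6)@(5, 13): e=[10,32,46] → X
    (3,6)@(7, 13): e=[30,8,50] → X
    (4,6)@(9, 13): e=[50,-16,54] → .
    (2,7)@(5, 15): e=[18,40,30] → X
    (4,7)@(9, 15): e=[58,-8,38] → .
    (1,8)@(3, 17): e=[6,72,10] → X
    (4,8)@(9, 17): e=[66,0,22] → .  [on edge]
    (1,9)@(3, 19): e=[14,80,-6] → .
    (2,9)@(5, 19): e=[34,56,-2] → .
  covered (10 px):
    . . . . .
    . . . . .
    . . . . .
    . . . . .
    . . . . .
    . . X . .
    . . X X .
    . . X X .
    . X X X .
    . . . X X
    . . . . .
    . . . . .

Answer: [24,18,46]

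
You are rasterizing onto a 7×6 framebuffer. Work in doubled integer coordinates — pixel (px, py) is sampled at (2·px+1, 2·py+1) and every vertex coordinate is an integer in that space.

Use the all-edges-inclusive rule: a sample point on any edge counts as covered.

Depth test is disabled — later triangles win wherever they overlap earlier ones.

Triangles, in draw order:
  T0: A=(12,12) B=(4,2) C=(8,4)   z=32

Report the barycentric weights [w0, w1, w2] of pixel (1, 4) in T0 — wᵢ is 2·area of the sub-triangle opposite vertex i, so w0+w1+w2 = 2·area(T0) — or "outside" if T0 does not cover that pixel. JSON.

T0:
  2·area = 24
  edge (12, 12)→(4, 2): d=(-8,-10) inclusive
  edge (4, 2)→(8, 4): d=(4,2) inclusive
  edge (8, 4)→(12, 12): d=(4,8) inclusive
    (2,1)@(5, 3): e=[2,2,20] → █
    (3,1)@(7, 3): e=[22,-2,4] → ·
    (2,2)@(5, 5): e=[-14,10,28] → ·
    (3,2)@(7, 5): e=[6,6,12] → █
    (4,2)@(9, 5): e=[26,2,-4] → ·
    (3,3)@(7, 7): e=[-10,14,20] → ·
    (4,3)@(9, 7): e=[10,10,4] → █
    (5,3)@(11, 7): e=[30,6,-12] → ·
    (4,4)@(9, 9): e=[-6,18,12] → ·
  covered (3 px):
    · · · · · · ·
    · · █ · · · ·
    · · · █ · · ·
    · · · · █ · ·
    · · · · · · ·
    · · · · · · ·

Final: "outside"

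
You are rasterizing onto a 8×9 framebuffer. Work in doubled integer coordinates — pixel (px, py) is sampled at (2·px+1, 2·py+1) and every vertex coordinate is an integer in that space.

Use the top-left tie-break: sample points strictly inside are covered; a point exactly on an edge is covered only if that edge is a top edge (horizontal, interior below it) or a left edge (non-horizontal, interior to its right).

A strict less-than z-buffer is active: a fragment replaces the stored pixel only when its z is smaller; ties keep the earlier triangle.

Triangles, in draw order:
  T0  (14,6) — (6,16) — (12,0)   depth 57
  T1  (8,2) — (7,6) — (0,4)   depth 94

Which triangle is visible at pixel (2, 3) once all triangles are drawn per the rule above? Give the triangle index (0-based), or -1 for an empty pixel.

T0:
  2·area = 68
  edge (14, 6)→(6, 16): d=(-8,10) right/bottom  bias=-1
  edge (6, 16)→(12, 0): d=(6,-16) top-left  bias=+0
  edge (12, 0)→(14, 6): d=(2,6) right/bottom  bias=-1
    (5,1)@(11, 3): e=[54,2,12] → █
    (6,1)@(13, 3): e=[34,34,0] → ·  [on edge]
    (5,2)@(11, 5): e=[38,14,16] → █
    (6,2)@(13, 5): e=[18,46,4] → █
    (7,2)@(15, 5): e=[-2,78,-8] → ·
    (5,3)@(11, 7): e=[22,26,20] → █
    (7,3)@(15, 7): e=[-18,90,-4] → ·
    (4,4)@(9, 9): e=[26,6,36] → █
    (6,4)@(13, 9): e=[-14,70,12] → ·
    (7,4)@(15, 9): e=[-34,102,0] → ·  [on edge]
    (4,5)@(9, 11): e=[10,18,40] → █
    (5,5)@(11, 11): e=[-10,50,28] → ·
  covered (8 px):
    · · · · · · · ·
    · · · · · █ · ·
    · · · · · █ █ ·
    · · · · · █ █ ·
    · · · · █ █ · ·
    · · · · █ · · ·
    · · · · · · · ·
    · · · · · · · ·
    · · · · · · · ·
T1:
  2·area = 30
  edge (8, 2)→(7, 6): d=(-1,4) right/bottom  bias=-1
  edge (7, 6)→(0, 4): d=(-7,-2) top-left  bias=+0
  edge (0, 4)→(8, 2): d=(8,-2) top-left  bias=+0
    (2,1)@(5, 3): e=[11,17,2] → █
    (3,1)@(7, 3): e=[3,21,6] → █
    (4,1)@(9, 3): e=[-5,25,10] → ·
    (2,2)@(5, 5): e=[9,3,18] → █
    (4,2)@(9, 5): e=[-7,11,26] → ·
    (2,3)@(5, 7): e=[7,-11,34] → ·
    (3,3)@(7, 7): e=[-1,-7,38] → ·
  covered (4 px):
    · · · · · · · ·
    · · █ █ · · · ·
    · · █ █ · · · ·
    · · · · · · · ·
    · · · · · · · ·
    · · · · · · · ·
    · · · · · · · ·
    · · · · · · · ·
    · · · · · · · ·

Z-buffer (winner per pixel, '.' = empty):
  . . . . . . . .
  . . 1 1 . 0 . .
  . . 1 1 . 0 0 .
  . . . . . 0 0 .
  . . . . 0 0 . .
  . . . . 0 . . .
  . . . . . . . .
  . . . . . . . .
  . . . . . . . .

Result: -1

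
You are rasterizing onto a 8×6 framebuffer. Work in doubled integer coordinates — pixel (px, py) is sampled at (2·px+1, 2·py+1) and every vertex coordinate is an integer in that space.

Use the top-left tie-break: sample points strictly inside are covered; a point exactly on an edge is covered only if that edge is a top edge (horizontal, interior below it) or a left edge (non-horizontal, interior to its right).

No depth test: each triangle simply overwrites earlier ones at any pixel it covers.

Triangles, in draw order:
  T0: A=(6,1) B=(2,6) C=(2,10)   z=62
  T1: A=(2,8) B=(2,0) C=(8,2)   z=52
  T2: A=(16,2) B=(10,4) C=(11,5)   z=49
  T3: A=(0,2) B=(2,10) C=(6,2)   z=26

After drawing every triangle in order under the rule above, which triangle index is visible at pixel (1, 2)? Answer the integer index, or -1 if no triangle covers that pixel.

T0:
  2·area = 16  (B↔C swapped to make it positive)
  edge (6, 1)→(2, 10): d=(-4,9) right/bottom  bias=-1
  edge (2, 10)→(2, 6): d=(0,-4) top-left  bias=+0
  edge (2, 6)→(6, 1): d=(4,-5) top-left  bias=+0
    (2,1)@(5, 3): e=[1,12,3] → █
    (3,1)@(7, 3): e=[-17,20,13] → ·
    (1,2)@(3, 5): e=[11,4,1] → █
    (2,2)@(5, 5): e=[-7,12,11] → ·
    (1,3)@(3, 7): e=[3,4,9] → █
    (2,3)@(5, 7): e=[-15,12,19] → ·
    (1,4)@(3, 9): e=[-5,4,17] → ·
  covered (3 px):
    · · · · · · · ·
    · · █ · · · · ·
    · █ · · · · · ·
    · █ · · · · · ·
    · · · · · · · ·
    · · · · · · · ·
T1:
  2·area = 48
  edge (2, 8)→(2, 0): d=(0,-8) top-left  bias=+0
  edge (2, 0)→(8, 2): d=(6,2) right/bottom  bias=-1
  edge (8, 2)→(2, 8): d=(-6,6) right/bottom  bias=-1
    (1,0)@(3, 1): e=[8,4,36] → █
    (2,0)@(5, 1): e=[24,0,24] → ·  [on edge]
    (4,0)@(9, 1): e=[56,-8,0] → ·  [on edge]
    (1,1)@(3, 3): e=[8,16,24] → █
    (2,1)@(5, 3): e=[24,12,12] → █
    (3,1)@(7, 3): e=[40,8,0] → ·  [on edge]
    (5,1)@(11, 3): e=[72,0,-24] → ·  [on edge]
    (1,2)@(3, 5): e=[8,28,12] → █
    (2,2)@(5, 5): e=[24,24,0] → ·  [on edge]
    (1,3)@(3, 7): e=[8,40,0] → ·  [on edge]
    (0,4)@(1, 9): e=[-8,56,0] → ·  [on edge]
  covered (4 px):
    · █ · · · · · ·
    · █ █ · · · · ·
    · █ · · · · · ·
    · · · · · · · ·
    · · · · · · · ·
    · · · · · · · ·
T2:
  2·area = 8  (B↔C swapped to make it positive)
  edge (16, 2)→(11, 5): d=(-5,3) right/bottom  bias=-1
  edge (11, 5)→(10, 4): d=(-1,-1) top-left  bias=+0
  edge (10, 4)→(16, 2): d=(6,-2) top-left  bias=+0
    (3,0)@(7, 1): e=[32,0,-24] → ·  [on edge]
    (4,1)@(9, 3): e=[16,0,-8] → ·  [on edge]
    (6,1)@(13, 3): e=[4,4,0] → █  [on edge]
    (7,1)@(15, 3): e=[-2,6,4] → ·
    (3,2)@(7, 5): e=[12,-4,0] → ·  [on edge]
    (5,2)@(11, 5): e=[0,0,8] → ·  [on edge]
    (6,2)@(13, 5): e=[-6,2,12] → ·
    (0,3)@(1, 7): e=[20,-12,0] → ·  [on edge]
    (6,3)@(13, 7): e=[-16,0,24] → ·  [on edge]
    (7,4)@(15, 9): e=[-32,0,40] → ·  [on edge]
    (0,5)@(1, 11): e=[0,-16,24] → ·  [on edge]
  covered (1 px):
    · · · · · · · ·
    · · · · · · █ ·
    · · · · · · · ·
    · · · · · · · ·
    · · · · · · · ·
    · · · · · · · ·
T3:
  2·area = 48  (B↔C swapped to make it positive)
  edge (0, 2)→(6, 2): d=(6,0) top-left  bias=+0
  edge (6, 2)→(2, 10): d=(-4,8) right/bottom  bias=-1
  edge (2, 10)→(0, 2): d=(-2,-8) top-left  bias=+0
    (0,1)@(1, 3): e=[6,36,6] → █
    (1,1)@(3, 3): e=[6,20,22] → █
    (2,1)@(5, 3): e=[6,4,38] → █
    (3,1)@(7, 3): e=[6,-12,54] → ·
    (0,2)@(1, 5): e=[18,28,2] → █
    (2,2)@(5, 5): e=[18,-4,34] → ·
    (0,3)@(1, 7): e=[30,20,-2] → ·
    (1,3)@(3, 7): e=[30,4,14] → █
    (2,3)@(5, 7): e=[30,-12,30] → ·
    (1,4)@(3, 9): e=[42,-4,10] → ·
  covered (6 px):
    · · · · · · · ·
    █ █ █ · · · · ·
    █ █ · · · · · ·
    · █ · · · · · ·
    · · · · · · · ·
    · · · · · · · ·

Z-buffer (winner per pixel, '.' = empty):
  . 1 . . . . . .
  3 3 3 . . . 2 .
  3 3 . . . . . .
  . 3 . . . . . .
  . . . . . . . .
  . . . . . . . .

Final: 3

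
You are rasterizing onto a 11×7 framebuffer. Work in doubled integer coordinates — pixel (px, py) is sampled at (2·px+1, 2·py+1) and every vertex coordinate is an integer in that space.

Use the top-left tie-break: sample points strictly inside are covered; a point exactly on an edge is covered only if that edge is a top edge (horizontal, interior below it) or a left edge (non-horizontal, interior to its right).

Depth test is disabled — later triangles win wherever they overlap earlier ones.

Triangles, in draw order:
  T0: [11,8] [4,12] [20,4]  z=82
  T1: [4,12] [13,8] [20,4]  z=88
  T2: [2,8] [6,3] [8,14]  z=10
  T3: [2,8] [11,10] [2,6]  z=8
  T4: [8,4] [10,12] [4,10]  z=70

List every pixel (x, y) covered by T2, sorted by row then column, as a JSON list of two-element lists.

T0:
  2·area = 8  (B↔C swapped to make it positive)
  edge (11, 8)→(20, 4): d=(9,-4) top-left  bias=+0
  edge (20, 4)→(4, 12): d=(-16,8) right/bottom  bias=-1
  edge (4, 12)→(11, 8): d=(7,-4) top-left  bias=+0
  covered (0 px):
    · · · · · · · · · · ·
    · · · · · · · · · · ·
    · · · · · · · · · · ·
    · · · · · · · · · · ·
    · · · · · · · · · · ·
    · · · · · · · · · · ·
    · · · · · · · · · · ·
T1:
  2·area = 8  (B↔C swapped to make it positive)
  edge (4, 12)→(20, 4): d=(16,-8) top-left  bias=+0
  edge (20, 4)→(13, 8): d=(-7,4) right/bottom  bias=-1
  edge (13, 8)→(4, 12): d=(-9,4) right/bottom  bias=-1
  covered (0 px):
    · · · · · · · · · · ·
    · · · · · · · · · · ·
    · · · · · · · · · · ·
    · · · · · · · · · · ·
    · · · · · · · · · · ·
    · · · · · · · · · · ·
    · · · · · · · · · · ·
T2:
  2·area = 54
  edge (2, 8)→(6, 3): d=(4,-5) top-left  bias=+0
  edge (6, 3)→(8, 14): d=(2,11) right/bottom  bias=-1
  edge (8, 14)→(2, 8): d=(-6,-6) top-left  bias=+0
    (2,2)@(5, 5): e=[3,15,36] → #
    (3,2)@(7, 5): e=[13,-7,48] → ·
    (0,3)@(1, 7): e=[-9,63,0] → ·  [on edge]
    (1,3)@(3, 7): e=[1,41,12] → #
    (3,3)@(7, 7): e=[21,-3,36] → ·
    (1,4)@(3, 9): e=[9,45,0] → #  [on edge]
    (3,4)@(7, 9): e=[29,1,24] → #
    (4,4)@(9, 9): e=[39,-21,36] → ·
    (1,5)@(3, 11): e=[17,49,-12] → ·
    (2,5)@(5, 11): e=[27,27,0] → #  [on edge]
    (4,5)@(9, 11): e=[47,-17,24] → ·
    (2,6)@(5, 13): e=[35,31,-12] → ·
    (3,6)@(7, 13): e=[45,9,0] → #  [on edge]
  covered (9 px):
    · · · · · · · · · · ·
    · · · · · · · · · · ·
    · · # · · · · · · · ·
    · # # · · · · · · · ·
    · # # # · · · · · · ·
    · · # # · · · · · · ·
    · · · # · · · · · · ·
T3:
  2·area = 18  (B↔C swapped to make it positive)
  edge (2, 8)→(2, 6): d=(0,-2) top-left  bias=+0
  edge (2, 6)→(11, 10): d=(9,4) right/bottom  bias=-1
  edge (11, 10)→(2, 8): d=(-9,-2) top-left  bias=+0
    (1,3)@(3, 7): e=[2,5,11] → #
    (2,3)@(5, 7): e=[6,-3,15] → ·
    (1,4)@(3, 9): e=[2,23,-7] → ·
    (3,4)@(7, 9): e=[10,7,1] → #
    (4,4)@(9, 9): e=[14,-1,5] → ·
    (3,5)@(7, 11): e=[10,25,-17] → ·
  covered (2 px):
    · · · · · · · · · · ·
    · · · · · · · · · · ·
    · · · · · · · · · · ·
    · # · · · · · · · · ·
    · · · # · · · · · · ·
    · · · · · · · · · · ·
    · · · · · · · · · · ·
T4:
  2·area = 44
  edge (8, 4)→(10, 12): d=(2,8) right/bottom  bias=-1
  edge (10, 12)→(4, 10): d=(-6,-2) top-left  bias=+0
  edge (4, 10)→(8, 4): d=(4,-6) top-left  bias=+0
    (3,3)@(7, 7): e=[14,24,6] → #
    (4,3)@(9, 7): e=[-2,28,18] → ·
    (0,4)@(1, 9): e=[66,0,-22] → ·  [on edge]
    (2,4)@(5, 9): e=[34,8,2] → #
    (4,4)@(9, 9): e=[2,16,26] → #
    (5,4)@(11, 9): e=[-14,20,38] → ·
    (2,5)@(5, 11): e=[38,-4,10] → ·
    (3,5)@(7, 11): e=[22,0,22] → #  [on edge]
    (5,5)@(11, 11): e=[-10,8,46] → ·
    (3,6)@(7, 13): e=[26,-12,30] → ·
    (4,6)@(9, 13): e=[10,-8,42] → ·
    (6,6)@(13, 13): e=[-22,0,66] → ·  [on edge]
  covered (6 px):
    · · · · · · · · · · ·
    · · · · · · · · · · ·
    · · · · · · · · · · ·
    · · · # · · · · · · ·
    · · # # # · · · · · ·
    · · · # # · · · · · ·
    · · · · · · · · · · ·

Result: [[2,2],[1,3],[2,3],[1,4],[2,4],[3,4],[2,5],[3,5],[3,6]]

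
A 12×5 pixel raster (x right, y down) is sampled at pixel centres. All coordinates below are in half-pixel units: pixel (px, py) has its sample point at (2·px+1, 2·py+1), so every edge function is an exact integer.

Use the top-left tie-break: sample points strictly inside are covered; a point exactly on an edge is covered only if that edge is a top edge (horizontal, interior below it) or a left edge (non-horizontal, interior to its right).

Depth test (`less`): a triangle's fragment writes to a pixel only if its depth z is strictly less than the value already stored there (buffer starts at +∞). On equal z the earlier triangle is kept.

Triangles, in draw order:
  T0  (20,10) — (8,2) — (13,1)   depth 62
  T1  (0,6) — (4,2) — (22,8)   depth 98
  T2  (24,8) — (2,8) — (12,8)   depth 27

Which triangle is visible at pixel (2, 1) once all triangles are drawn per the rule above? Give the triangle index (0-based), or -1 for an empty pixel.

T0:
  2·area = 52
  edge (20, 10)→(8, 2): d=(-12,-8) top-left  bias=+0
  edge (8, 2)→(13, 1): d=(5,-1) top-left  bias=+0
  edge (13, 1)→(20, 10): d=(7,9) right/bottom  bias=-1
    (6,0)@(13, 1): e=[52,0,0] → ·  [on edge]
    (1,1)@(3, 3): e=[-52,0,104] → ·  [on edge]
    (5,1)@(11, 3): e=[12,8,32] → █
    (6,1)@(13, 3): e=[28,10,14] → █
    (7,1)@(15, 3): e=[44,12,-4] → ·
    (5,2)@(11, 5): e=[-12,18,46] → ·
    (6,2)@(13, 5): e=[4,20,28] → █
    (7,2)@(15, 5): e=[20,22,10] → █
    (8,2)@(17, 5): e=[36,24,-8] → ·
    (6,3)@(13, 7): e=[-20,30,42] → ·
    (7,3)@(15, 7): e=[-4,32,24] → ·
    (8,3)@(17, 7): e=[12,34,6] → █
  covered (6 px):
    · · · · · · · · · · · ·
    · · · · · █ █ · · · · ·
    · · · · · · █ █ · · · ·
    · · · · · · · · █ · · ·
    · · · · · · · · · █ · ·
T1:
  2·area = 96
  edge (0, 6)→(4, 2): d=(4,-4) top-left  bias=+0
  edge (4, 2)→(22, 8): d=(18,6) right/bottom  bias=-1
  edge (22, 8)→(0, 6): d=(-22,-2) top-left  bias=+0
    (0,0)@(1, 1): e=[-16,0,112] → ·  [on edge]
    (2,0)@(5, 1): e=[0,-24,120] → ·  [on edge]
    (1,1)@(3, 3): e=[0,24,72] → █  [on edge]
    (2,1)@(5, 3): e=[8,12,76] → █
    (3,1)@(7, 3): e=[16,0,80] → ·  [on edge]
    (0,2)@(1, 5): e=[0,72,24] → █  [on edge]
    (3,2)@(7, 5): e=[24,36,36] → █
    (4,2)@(9, 5): e=[32,24,40] → █
    (5,2)@(11, 5): e=[40,12,44] → █
    (6,2)@(13, 5): e=[48,0,48] → ·  [on edge]
    (0,3)@(1, 7): e=[8,108,-20] → ·
    (1,3)@(3, 7): e=[16,96,-16] → ·
    (5,3)@(11, 7): e=[48,48,0] → █  [on edge]
    (9,3)@(19, 7): e=[80,0,16] → ·  [on edge]
  covered (12 px):
    · · · · · · · · · · · ·
    · █ █ · · · · · · · · ·
    █ █ █ █ █ █ · · · · · ·
    · · · · · █ █ █ █ · · ·
    · · · · · · · · · · · ·
T2:
  degenerate (2·area = 0) — covers nothing

Z-buffer (winner per pixel, '.' = empty):
  . . . . . . . . . . . .
  . 1 1 . . 0 0 . . . . .
  1 1 1 1 1 1 0 0 . . . .
  . . . . . 1 1 1 0 . . .
  . . . . . . . . . 0 . .

Result: 1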